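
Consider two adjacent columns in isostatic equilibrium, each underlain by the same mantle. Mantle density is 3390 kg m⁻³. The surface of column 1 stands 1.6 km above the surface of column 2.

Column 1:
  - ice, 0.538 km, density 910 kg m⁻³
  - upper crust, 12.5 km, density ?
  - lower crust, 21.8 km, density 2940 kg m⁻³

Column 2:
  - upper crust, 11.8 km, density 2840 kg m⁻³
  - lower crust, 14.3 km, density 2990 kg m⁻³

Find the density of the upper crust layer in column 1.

2870 kg m⁻³

Take the compensation level at the base of the deeper column (depth z_c below the surface of column 1) and equate Σ ρ_i t_i down to z_c; mantle fills any gap and the z_c terms cancel.
Column 1: 0.538×910 + 12.5×ρ + 21.8×2940 + (z_c − 34.838)×3390
Column 2: 1.6×0 + 11.8×2840 + 14.3×2990 + (z_c − 1.6 − 26.1)×3390
The z_c×3390 term appears on both sides and cancels. Collect the known terms of each column as K = Σ(ρt)_known − 3390 × (depth of known layers): K_1 = 64581.58 − 3390×34.838 = −53519.24; K_2 = 76269 − 3390×(1.6 + 26.1) = −17634.
Balance: K_1 + 12.5×ρ = K_2, so ρ = (K_2 − K_1)/12.5 = 35885.2/12.5 = 2870 kg m⁻³.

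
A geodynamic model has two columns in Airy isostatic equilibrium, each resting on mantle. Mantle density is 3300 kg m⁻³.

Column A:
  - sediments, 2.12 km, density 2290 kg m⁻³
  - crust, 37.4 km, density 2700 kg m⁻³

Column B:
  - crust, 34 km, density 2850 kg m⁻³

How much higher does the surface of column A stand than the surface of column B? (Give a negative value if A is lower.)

2.81 km

For any compensation level in the mantle, the mantle terms cancel and isostasy reduces to e = (Σt_A − Σt_B) − (Σ(ρt)_A − Σ(ρt)_B) / ρ_m.
Σt_A = 39.52 km; Σt_B = 34 km; Σ(ρt)_A = 105834.8; Σ(ρt)_B = 96900 (in km·kg m⁻³).
e = (39.52 − 34) − (105834.8 − 96900) / 3300 = 2.81 km.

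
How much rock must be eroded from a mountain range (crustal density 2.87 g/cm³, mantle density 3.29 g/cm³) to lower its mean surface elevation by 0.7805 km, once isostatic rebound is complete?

Net drop Δ = e − u = e − e ρ_c/ρ_m = e (ρ_m − ρ_c)/ρ_m.
e = Δ ρ_m/(ρ_m − ρ_c) = 0.7805 km × 3.29/0.42 = 6.11 km.

6.11 km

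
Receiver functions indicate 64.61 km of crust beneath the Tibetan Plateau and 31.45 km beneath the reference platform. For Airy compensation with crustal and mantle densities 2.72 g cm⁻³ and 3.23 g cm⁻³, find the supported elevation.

Excess crust Δ = 64.61 km − 31.45 km = 33.16 km, split between elevation h and root r with h + r = Δ.
Airy balance ρ_c h = (ρ_m − ρ_c) r gives r = h ρ_c/(ρ_m − ρ_c), so h (1 + ρ_c/(ρ_m − ρ_c)) = Δ, i.e. h = Δ (ρ_m − ρ_c)/ρ_m.
h = 33.16 km × 0.51/3.23 = 5.24 km.

5.24 km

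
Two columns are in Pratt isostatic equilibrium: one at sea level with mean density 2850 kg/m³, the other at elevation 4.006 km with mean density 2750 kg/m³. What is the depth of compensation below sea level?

110 km

ρ_ref D = ρ (D + h) → D (ρ_ref − ρ) = ρ h.
D = ρ h/(ρ_ref − ρ) = 2750 × 4.006 km/(2850 − 2750) = 110 km.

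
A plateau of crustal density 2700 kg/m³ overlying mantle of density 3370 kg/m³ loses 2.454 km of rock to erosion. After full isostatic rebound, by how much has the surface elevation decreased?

0.488 km

Rebound u = e ρ_c/ρ_m = 2.454 km × 2700/3370 = 1.966 km.
Net surface drop = e − u = 2.454 km − 1.966 km = e (ρ_m − ρ_c)/ρ_m = 0.488 km.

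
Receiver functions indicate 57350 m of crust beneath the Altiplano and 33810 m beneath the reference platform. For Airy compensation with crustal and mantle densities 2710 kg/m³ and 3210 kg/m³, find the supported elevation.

3670 m

Excess crust Δ = 57350 m − 33810 m = 23540 m, split between elevation h and root r with h + r = Δ.
Airy balance ρ_c h = (ρ_m − ρ_c) r gives r = h ρ_c/(ρ_m − ρ_c), so h (1 + ρ_c/(ρ_m − ρ_c)) = Δ, i.e. h = Δ (ρ_m − ρ_c)/ρ_m.
h = 23540 m × 500/3210 = 3670 m.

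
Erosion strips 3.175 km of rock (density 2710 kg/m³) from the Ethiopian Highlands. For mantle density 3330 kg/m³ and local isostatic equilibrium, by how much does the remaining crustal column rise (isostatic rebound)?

Unloading: uplift u = e ρ_c/ρ_m = 3.175 km × 2710/3330 = 2.58 km.

2.58 km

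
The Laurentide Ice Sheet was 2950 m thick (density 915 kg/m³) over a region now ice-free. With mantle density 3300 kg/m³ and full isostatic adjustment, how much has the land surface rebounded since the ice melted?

Removing the load lets mantle flow back in; uplift u satisfies ρ_ice t = ρ_m u.
u = t ρ_ice/ρ_m = 2950 m × 915/3300 = 818 m.

818 m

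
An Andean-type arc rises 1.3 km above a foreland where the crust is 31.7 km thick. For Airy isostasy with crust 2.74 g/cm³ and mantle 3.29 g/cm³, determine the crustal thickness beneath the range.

Root depth r = h ρ_c / (ρ_m − ρ_c) = 1.3 km × 2.74 / 0.55 = 6.476 km.
Total thickness = T + h + r = 31.7 km + 1.3 km + 6.476 km = 39.5 km.

39.5 km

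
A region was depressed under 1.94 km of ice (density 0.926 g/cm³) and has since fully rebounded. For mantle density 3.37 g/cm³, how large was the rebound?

0.533 km

Removing the load lets mantle flow back in; uplift u satisfies ρ_ice t = ρ_m u.
u = t ρ_ice/ρ_m = 1.94 km × 0.926/3.37 = 0.533 km.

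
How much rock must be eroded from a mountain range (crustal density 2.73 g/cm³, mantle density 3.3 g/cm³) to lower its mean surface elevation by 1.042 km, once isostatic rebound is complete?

6.03 km

Net drop Δ = e − u = e − e ρ_c/ρ_m = e (ρ_m − ρ_c)/ρ_m.
e = Δ ρ_m/(ρ_m − ρ_c) = 1.042 km × 3.3/0.57 = 6.03 km.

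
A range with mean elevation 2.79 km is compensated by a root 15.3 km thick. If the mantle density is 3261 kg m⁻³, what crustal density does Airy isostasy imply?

ρ_c h = (ρ_m − ρ_c) r → ρ_c (h + r) = ρ_m r → ρ_c = ρ_m r / (h + r).
ρ_c = 3261 × 15.3 km / (2.79 km + 15.3 km) = 2760 kg m⁻³.

2760 kg m⁻³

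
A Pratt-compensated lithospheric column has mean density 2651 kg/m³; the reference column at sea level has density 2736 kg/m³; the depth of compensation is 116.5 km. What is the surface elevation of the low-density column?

3.74 km

ρ_ref D = ρ (D + h) → h = D (ρ_ref − ρ)/ρ.
h = 116.5 km × (2736 − 2651)/2651 = 3.74 km.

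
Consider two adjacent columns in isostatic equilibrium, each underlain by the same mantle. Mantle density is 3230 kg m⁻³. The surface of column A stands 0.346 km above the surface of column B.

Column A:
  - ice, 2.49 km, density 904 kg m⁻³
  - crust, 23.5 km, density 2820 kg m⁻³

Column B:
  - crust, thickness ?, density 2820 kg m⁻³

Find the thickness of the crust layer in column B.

34.9 km

Take the compensation level at the base of the deeper column (depth z_c below the surface of column A) and equate Σ ρ_i t_i down to z_c; mantle fills any gap and the z_c terms cancel.
Column A: 2.49×904 + 23.5×2820 + (z_c − 25.99)×3230
Column B: 0.346×0 + x×2820 + (z_c − 0.346 − 0 − x)×3230
The z_c×3230 term appears on both sides and cancels. Collect the known terms of each column as K = Σ(ρt)_known − 3230 × (depth of known layers): K_A = 68520.96 − 3230×25.99 = −15426.74; K_B = 0 − 3230×(0.346 + 0) = −1117.58.
Balance: K_A = K_B − x×(3230 − 2820), so x = (K_B − K_A)/(3230 − 2820) = 14309.2/410 = 34.9 km.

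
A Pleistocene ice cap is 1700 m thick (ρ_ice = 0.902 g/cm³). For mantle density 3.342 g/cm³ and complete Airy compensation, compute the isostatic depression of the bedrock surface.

459 m

Isostatic balance requires: the ice load ρ_ice t is balanced by mantle displaced below, ρ_m s.
s = t ρ_ice / ρ_m = 1700 m × 0.902/3.342 = 459 m.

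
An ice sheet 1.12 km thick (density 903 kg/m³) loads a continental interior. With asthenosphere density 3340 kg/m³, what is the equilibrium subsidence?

Isostatic balance requires: the ice load ρ_ice t is balanced by mantle displaced below, ρ_m s.
s = t ρ_ice / ρ_m = 1.12 km × 903/3340 = 0.303 km.

0.303 km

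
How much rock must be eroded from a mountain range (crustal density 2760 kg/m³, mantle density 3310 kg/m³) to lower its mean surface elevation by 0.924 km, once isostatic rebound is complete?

Net drop Δ = e − u = e − e ρ_c/ρ_m = e (ρ_m − ρ_c)/ρ_m.
e = Δ ρ_m/(ρ_m − ρ_c) = 0.924 km × 3310/550 = 5.56 km.

5.56 km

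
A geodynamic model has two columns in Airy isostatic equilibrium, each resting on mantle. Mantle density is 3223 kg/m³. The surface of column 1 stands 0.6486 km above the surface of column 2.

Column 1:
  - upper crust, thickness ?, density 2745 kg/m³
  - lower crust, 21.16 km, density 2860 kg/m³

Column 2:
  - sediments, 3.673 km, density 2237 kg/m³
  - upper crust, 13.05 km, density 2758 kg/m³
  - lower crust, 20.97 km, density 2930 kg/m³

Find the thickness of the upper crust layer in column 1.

Take the compensation level at the base of the deeper column (depth z_c below the surface of column 1) and equate Σ ρ_i t_i down to z_c; mantle fills any gap and the z_c terms cancel.
Column 1: x×2745 + 21.16×2860 + (z_c − 21.16 − x)×3223
Column 2: 0.6486×0 + 3.673×2237 + 13.05×2758 + 20.97×2930 + (z_c − 0.6486 − 37.693)×3223
The z_c×3223 term appears on both sides and cancels. Collect the known terms of each column as K = Σ(ρt)_known − 3223 × (depth of known layers): K_1 = 60517.6 − 3223×21.16 = −7681.08; K_2 = 105650.501 − 3223×(0.6486 + 37.693) = −17924.4758.
Balance: K_1 − x×(3223 − 2745) = K_2, so x = (K_1 − K_2)/(3223 − 2745) = 10243.4/478 = 21.4 km.

21.4 km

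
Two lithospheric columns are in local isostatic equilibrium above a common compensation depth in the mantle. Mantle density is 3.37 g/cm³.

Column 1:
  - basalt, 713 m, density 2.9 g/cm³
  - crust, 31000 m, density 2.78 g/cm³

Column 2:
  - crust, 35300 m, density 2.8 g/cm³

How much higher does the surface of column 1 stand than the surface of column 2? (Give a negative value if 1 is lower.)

−444 m

For any compensation level in the mantle, the mantle terms cancel and isostasy reduces to e = (Σt_1 − Σt_2) − (Σ(ρt)_1 − Σ(ρt)_2) / ρ_m.
Σt_1 = 31713 m; Σt_2 = 35300 m; Σ(ρt)_1 = 88247.7; Σ(ρt)_2 = 98840 (in m·g/cm³).
e = (31713 − 35300) − (88247.7 − 98840) / 3.37 = −444 m.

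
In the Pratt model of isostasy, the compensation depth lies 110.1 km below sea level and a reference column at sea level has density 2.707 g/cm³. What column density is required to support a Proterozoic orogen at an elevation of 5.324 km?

2.58 g/cm³

Pratt balance: ρ_ref D = ρ (D + h).
ρ = ρ_ref D/(D + h) = 2.707 × 110.1 km/(110.1 km + 5.324 km) = 2.58 g/cm³.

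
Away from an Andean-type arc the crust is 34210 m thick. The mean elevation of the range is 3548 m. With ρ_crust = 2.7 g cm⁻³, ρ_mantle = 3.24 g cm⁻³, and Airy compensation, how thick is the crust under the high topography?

Root depth r = h ρ_c / (ρ_m − ρ_c) = 3548 m × 2.7 / 0.54 = 17740 m.
Total thickness = T + h + r = 34210 m + 3548 m + 17740 m = 55500 m.

55500 m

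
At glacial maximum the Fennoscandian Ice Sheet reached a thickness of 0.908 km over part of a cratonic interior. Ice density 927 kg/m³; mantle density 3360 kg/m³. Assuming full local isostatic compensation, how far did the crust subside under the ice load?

0.251 km

In Airy isostatic equilibrium: the ice load ρ_ice t is balanced by mantle displaced below, ρ_m s.
s = t ρ_ice / ρ_m = 0.908 km × 927/3360 = 0.251 km.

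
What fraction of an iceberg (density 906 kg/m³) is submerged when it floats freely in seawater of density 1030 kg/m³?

0.88

Submerged fraction = ρ_obj/ρ_fluid = 906/1030 = 0.88.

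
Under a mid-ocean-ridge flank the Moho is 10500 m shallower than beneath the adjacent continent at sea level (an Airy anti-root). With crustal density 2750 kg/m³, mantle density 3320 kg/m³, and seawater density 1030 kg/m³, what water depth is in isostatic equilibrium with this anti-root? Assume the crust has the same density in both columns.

3480 m

Replacing a thickness d of crust by seawater at the top must be balanced by replacing crust with mantle at the base: d (ρ_c − ρ_w) = a (ρ_m − ρ_c).
d = a (ρ_m − ρ_c)/(ρ_c − ρ_w) = 10500 m × 570/1720 = 3480 m.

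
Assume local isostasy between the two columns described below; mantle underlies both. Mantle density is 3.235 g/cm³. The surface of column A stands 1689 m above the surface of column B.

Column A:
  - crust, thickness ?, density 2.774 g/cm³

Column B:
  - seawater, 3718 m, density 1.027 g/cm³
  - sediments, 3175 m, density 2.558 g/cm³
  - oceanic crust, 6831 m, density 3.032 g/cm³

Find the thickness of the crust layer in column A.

Take the compensation level at the base of the deeper column (depth z_c below the surface of column A) and equate Σ ρ_i t_i down to z_c; mantle fills any gap and the z_c terms cancel.
Column A: x×2.774 + (z_c − 0 − x)×3.235
Column B: 1689×0 + 3718×1.027 + 3175×2.558 + 6831×3.032 + (z_c − 1689 − 13724)×3.235
The z_c×3.235 term appears on both sides and cancels. Collect the known terms of each column as K = Σ(ρt)_known − 3.235 × (depth of known layers): K_A = 0 − 3.235×0 = 0; K_B = 32651.628 − 3.235×(1689 + 13724) = −17209.427.
Balance: K_A − x×(3.235 − 2.774) = K_B, so x = (K_A − K_B)/(3.235 − 2.774) = 17209.4/0.461 = 37300 m.

37300 m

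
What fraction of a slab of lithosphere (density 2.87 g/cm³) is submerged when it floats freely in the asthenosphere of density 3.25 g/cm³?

Submerged fraction = ρ_obj/ρ_fluid = 2.87/3.25 = 88.3%.

88.3%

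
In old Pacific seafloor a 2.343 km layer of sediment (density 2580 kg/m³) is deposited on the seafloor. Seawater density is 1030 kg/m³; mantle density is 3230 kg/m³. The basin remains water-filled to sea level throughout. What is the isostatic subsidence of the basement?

1.65 km

Submarine loading: the sediment displaces seawater, and the subsidence is in turn flooded, so s (ρ_m − ρ_w) = t (ρ_sed − ρ_w).
s = 2.343 km × (2580 − 1030) / (3230 − 1030) = 1.65 km.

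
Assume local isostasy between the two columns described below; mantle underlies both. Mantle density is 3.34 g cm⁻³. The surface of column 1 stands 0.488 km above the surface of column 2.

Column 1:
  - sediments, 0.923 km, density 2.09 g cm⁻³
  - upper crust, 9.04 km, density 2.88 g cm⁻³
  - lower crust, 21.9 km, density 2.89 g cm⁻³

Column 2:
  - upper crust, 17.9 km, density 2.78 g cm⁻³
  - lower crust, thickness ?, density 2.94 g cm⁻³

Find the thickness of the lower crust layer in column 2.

8.78 km

Take the compensation level at the base of the deeper column (depth z_c below the surface of column 1) and equate Σ ρ_i t_i down to z_c; mantle fills any gap and the z_c terms cancel.
Column 1: 0.923×2.09 + 9.04×2.88 + 21.9×2.89 + (z_c − 31.863)×3.34
Column 2: 0.488×0 + 17.9×2.78 + x×2.94 + (z_c − 0.488 − 17.9 − x)×3.34
The z_c×3.34 term appears on both sides and cancels. Collect the known terms of each column as K = Σ(ρt)_known − 3.34 × (depth of known layers): K_1 = 91.25527 − 3.34×31.863 = −15.16715; K_2 = 49.762 − 3.34×(0.488 + 17.9) = −11.65392.
Balance: K_1 = K_2 − x×(3.34 − 2.94), so x = (K_2 − K_1)/(3.34 − 2.94) = 3.51323/0.4 = 8.78 km.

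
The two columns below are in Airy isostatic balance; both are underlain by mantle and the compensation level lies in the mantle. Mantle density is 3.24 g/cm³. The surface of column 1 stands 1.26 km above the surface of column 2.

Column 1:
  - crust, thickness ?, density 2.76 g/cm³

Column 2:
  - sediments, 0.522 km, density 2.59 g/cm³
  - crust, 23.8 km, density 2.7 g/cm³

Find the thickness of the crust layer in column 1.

Take the compensation level at the base of the deeper column (depth z_c below the surface of column 1) and equate Σ ρ_i t_i down to z_c; mantle fills any gap and the z_c terms cancel.
Column 1: x×2.76 + (z_c − 0 − x)×3.24
Column 2: 1.26×0 + 0.522×2.59 + 23.8×2.7 + (z_c − 1.26 − 24.322)×3.24
The z_c×3.24 term appears on both sides and cancels. Collect the known terms of each column as K = Σ(ρt)_known − 3.24 × (depth of known layers): K_1 = 0 − 3.24×0 = 0; K_2 = 65.61198 − 3.24×(1.26 + 24.322) = −17.2737.
Balance: K_1 − x×(3.24 − 2.76) = K_2, so x = (K_1 − K_2)/(3.24 − 2.76) = 17.2737/0.48 = 36 km.

36 km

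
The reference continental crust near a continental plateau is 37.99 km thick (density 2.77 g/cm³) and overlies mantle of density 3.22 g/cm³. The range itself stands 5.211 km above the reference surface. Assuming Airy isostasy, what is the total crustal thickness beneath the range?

Root depth r = h ρ_c / (ρ_m − ρ_c) = 5.211 km × 2.77 / 0.45 = 32.08 km.
Total thickness = T + h + r = 37.99 km + 5.211 km + 32.08 km = 75.3 km.

75.3 km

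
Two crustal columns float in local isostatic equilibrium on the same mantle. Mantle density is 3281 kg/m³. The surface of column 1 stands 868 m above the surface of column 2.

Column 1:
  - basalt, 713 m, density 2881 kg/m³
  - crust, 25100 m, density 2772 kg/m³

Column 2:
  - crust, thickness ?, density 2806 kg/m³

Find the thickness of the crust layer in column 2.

Take the compensation level at the base of the deeper column (depth z_c below the surface of column 1) and equate Σ ρ_i t_i down to z_c; mantle fills any gap and the z_c terms cancel.
Column 1: 713×2881 + 25100×2772 + (z_c − 25813)×3281
Column 2: 868×0 + x×2806 + (z_c − 868 − 0 − x)×3281
The z_c×3281 term appears on both sides and cancels. Collect the known terms of each column as K = Σ(ρt)_known − 3281 × (depth of known layers): K_1 = 71631353 − 3281×25813 = −13061100; K_2 = 0 − 3281×(868 + 0) = −2847908.
Balance: K_1 = K_2 − x×(3281 − 2806), so x = (K_2 − K_1)/(3281 − 2806) = 10213200/475 = 21500 m.

21500 m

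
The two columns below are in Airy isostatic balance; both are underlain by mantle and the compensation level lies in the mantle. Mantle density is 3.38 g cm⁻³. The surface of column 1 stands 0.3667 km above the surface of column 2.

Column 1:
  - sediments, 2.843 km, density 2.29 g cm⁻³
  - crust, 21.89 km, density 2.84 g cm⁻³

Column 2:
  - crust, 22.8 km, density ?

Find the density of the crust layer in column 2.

2.78 g cm⁻³

Take the compensation level at the base of the deeper column (depth z_c below the surface of column 1) and equate Σ ρ_i t_i down to z_c; mantle fills any gap and the z_c terms cancel.
Column 1: 2.843×2.29 + 21.89×2.84 + (z_c − 24.733)×3.38
Column 2: 0.3667×0 + 22.8×ρ + (z_c − 0.3667 − 22.8)×3.38
The z_c×3.38 term appears on both sides and cancels. Collect the known terms of each column as K = Σ(ρt)_known − 3.38 × (depth of known layers): K_1 = 68.67807 − 3.38×24.733 = −14.91947; K_2 = 0 − 3.38×(0.3667 + 22.8) = −78.303446.
Balance: K_1 = K_2 + 22.8×ρ, so ρ = (K_1 − K_2)/22.8 = 63.384/22.8 = 2.78 g cm⁻³.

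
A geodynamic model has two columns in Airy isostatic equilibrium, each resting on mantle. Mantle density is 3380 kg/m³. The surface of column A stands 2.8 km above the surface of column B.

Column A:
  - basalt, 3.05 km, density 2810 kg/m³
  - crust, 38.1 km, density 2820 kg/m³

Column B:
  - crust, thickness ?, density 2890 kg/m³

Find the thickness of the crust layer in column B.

27.8 km

Take the compensation level at the base of the deeper column (depth z_c below the surface of column A) and equate Σ ρ_i t_i down to z_c; mantle fills any gap and the z_c terms cancel.
Column A: 3.05×2810 + 38.1×2820 + (z_c − 41.15)×3380
Column B: 2.8×0 + x×2890 + (z_c − 2.8 − 0 − x)×3380
The z_c×3380 term appears on both sides and cancels. Collect the known terms of each column as K = Σ(ρt)_known − 3380 × (depth of known layers): K_A = 116012.5 − 3380×41.15 = −23074.5; K_B = 0 − 3380×(2.8 + 0) = −9464.
Balance: K_A = K_B − x×(3380 − 2890), so x = (K_B − K_A)/(3380 − 2890) = 13610.5/490 = 27.8 km.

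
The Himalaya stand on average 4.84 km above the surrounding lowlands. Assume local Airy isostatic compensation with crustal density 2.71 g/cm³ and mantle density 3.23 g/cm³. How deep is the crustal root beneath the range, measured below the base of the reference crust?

25.2 km

Equating mass per unit area of the two columns: the weight of the topography is balanced by the buoyancy of the root, ρ_c h = (ρ_m − ρ_c) r.
r = h · ρ_c / (ρ_m − ρ_c) = 4.84 km × 2.71 / (3.23 − 2.71) = 25.2 km.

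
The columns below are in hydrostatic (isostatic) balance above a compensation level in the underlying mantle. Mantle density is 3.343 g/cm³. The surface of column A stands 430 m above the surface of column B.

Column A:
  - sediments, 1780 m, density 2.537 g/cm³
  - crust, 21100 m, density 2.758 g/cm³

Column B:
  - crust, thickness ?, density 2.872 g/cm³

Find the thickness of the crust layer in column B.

Take the compensation level at the base of the deeper column (depth z_c below the surface of column A) and equate Σ ρ_i t_i down to z_c; mantle fills any gap and the z_c terms cancel.
Column A: 1780×2.537 + 21100×2.758 + (z_c − 22880)×3.343
Column B: 430×0 + x×2.872 + (z_c − 430 − 0 − x)×3.343
The z_c×3.343 term appears on both sides and cancels. Collect the known terms of each column as K = Σ(ρt)_known − 3.343 × (depth of known layers): K_A = 62709.66 − 3.343×22880 = −13778.18; K_B = 0 − 3.343×(430 + 0) = −1437.49.
Balance: K_A = K_B − x×(3.343 − 2.872), so x = (K_B − K_A)/(3.343 − 2.872) = 12340.7/0.471 = 26200 m.

26200 m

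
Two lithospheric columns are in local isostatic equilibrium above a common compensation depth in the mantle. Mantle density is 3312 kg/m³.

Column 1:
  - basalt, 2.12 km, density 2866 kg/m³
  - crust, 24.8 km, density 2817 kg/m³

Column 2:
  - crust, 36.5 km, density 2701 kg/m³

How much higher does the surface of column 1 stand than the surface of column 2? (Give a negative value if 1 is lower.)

−2.74 km

For any compensation level in the mantle, the mantle terms cancel and isostasy reduces to e = (Σt_1 − Σt_2) − (Σ(ρt)_1 − Σ(ρt)_2) / ρ_m.
Σt_1 = 26.92 km; Σt_2 = 36.5 km; Σ(ρt)_1 = 75937.52; Σ(ρt)_2 = 98586.5 (in km·kg/m³).
e = (26.92 − 36.5) − (75937.52 − 98586.5) / 3312 = −2.74 km.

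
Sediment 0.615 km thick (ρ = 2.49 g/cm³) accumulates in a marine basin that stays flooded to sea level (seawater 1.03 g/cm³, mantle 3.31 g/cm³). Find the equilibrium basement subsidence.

0.394 km

Submarine loading: the sediment displaces seawater, and the subsidence is in turn flooded, so s (ρ_m − ρ_w) = t (ρ_sed − ρ_w).
s = 0.615 km × (2.49 − 1.03) / (3.31 − 1.03) = 0.394 km.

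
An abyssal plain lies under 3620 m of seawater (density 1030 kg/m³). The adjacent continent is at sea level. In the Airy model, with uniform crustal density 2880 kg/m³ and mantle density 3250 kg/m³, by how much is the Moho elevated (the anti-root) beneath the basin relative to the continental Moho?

Equating mass per unit area of the two columns: replacing crust with seawater at the top is compensated by replacing crust with mantle at the base: d (ρ_c − ρ_w) = a (ρ_m − ρ_c).
a = d (ρ_c − ρ_w)/(ρ_m − ρ_c) = 3620 m × 1850/370 = 18100 m.

18100 m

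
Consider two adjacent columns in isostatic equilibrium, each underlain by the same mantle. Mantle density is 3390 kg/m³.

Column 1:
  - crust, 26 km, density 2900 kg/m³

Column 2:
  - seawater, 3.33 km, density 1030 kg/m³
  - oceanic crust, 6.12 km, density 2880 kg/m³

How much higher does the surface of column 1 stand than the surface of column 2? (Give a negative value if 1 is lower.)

0.519 km

For any compensation level in the mantle, the mantle terms cancel and isostasy reduces to e = (Σt_1 − Σt_2) − (Σ(ρt)_1 − Σ(ρt)_2) / ρ_m.
Σt_1 = 26 km; Σt_2 = 9.45 km; Σ(ρt)_1 = 75400; Σ(ρt)_2 = 21055.5 (in km·kg/m³).
e = (26 − 9.45) − (75400 − 21055.5) / 3390 = 0.519 km.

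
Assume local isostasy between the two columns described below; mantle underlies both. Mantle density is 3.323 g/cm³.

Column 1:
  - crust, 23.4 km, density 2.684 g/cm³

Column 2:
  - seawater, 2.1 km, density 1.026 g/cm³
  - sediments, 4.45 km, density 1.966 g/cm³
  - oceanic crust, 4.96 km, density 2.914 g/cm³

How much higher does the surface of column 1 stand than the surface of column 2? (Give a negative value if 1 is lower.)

0.62 km

For any compensation level in the mantle, the mantle terms cancel and isostasy reduces to e = (Σt_1 − Σt_2) − (Σ(ρt)_1 − Σ(ρt)_2) / ρ_m.
Σt_1 = 23.4 km; Σt_2 = 11.51 km; Σ(ρt)_1 = 62.8056; Σ(ρt)_2 = 25.35674 (in km·g/cm³).
e = (23.4 − 11.51) − (62.8056 − 25.35674) / 3.323 = 0.62 km.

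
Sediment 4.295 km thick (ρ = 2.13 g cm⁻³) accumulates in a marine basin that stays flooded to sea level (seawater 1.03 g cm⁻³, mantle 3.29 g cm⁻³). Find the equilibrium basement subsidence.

Submarine loading: the sediment displaces seawater, and the subsidence is in turn flooded, so s (ρ_m − ρ_w) = t (ρ_sed − ρ_w).
s = 4.295 km × (2.13 − 1.03) / (3.29 − 1.03) = 2.09 km.

2.09 km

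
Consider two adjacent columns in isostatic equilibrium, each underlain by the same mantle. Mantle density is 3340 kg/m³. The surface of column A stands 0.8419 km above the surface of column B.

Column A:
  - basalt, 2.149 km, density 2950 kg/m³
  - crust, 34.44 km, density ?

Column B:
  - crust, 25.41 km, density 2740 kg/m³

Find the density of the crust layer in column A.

2840 kg/m³

Take the compensation level at the base of the deeper column (depth z_c below the surface of column A) and equate Σ ρ_i t_i down to z_c; mantle fills any gap and the z_c terms cancel.
Column A: 2.149×2950 + 34.44×ρ + (z_c − 36.589)×3340
Column B: 0.8419×0 + 25.41×2740 + (z_c − 0.8419 − 25.41)×3340
The z_c×3340 term appears on both sides and cancels. Collect the known terms of each column as K = Σ(ρt)_known − 3340 × (depth of known layers): K_A = 6339.55 − 3340×36.589 = −115867.71; K_B = 69623.4 − 3340×(0.8419 + 25.41) = −18057.946.
Balance: K_A + 34.44×ρ = K_B, so ρ = (K_B − K_A)/34.44 = 97809.8/34.44 = 2840 kg/m³.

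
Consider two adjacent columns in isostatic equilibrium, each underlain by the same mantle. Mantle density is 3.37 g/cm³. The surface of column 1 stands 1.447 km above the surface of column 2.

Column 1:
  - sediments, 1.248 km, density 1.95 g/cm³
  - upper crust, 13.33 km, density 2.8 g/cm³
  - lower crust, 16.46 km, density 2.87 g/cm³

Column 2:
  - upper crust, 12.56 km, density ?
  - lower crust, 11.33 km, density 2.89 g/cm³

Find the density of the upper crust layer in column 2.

2.79 g/cm³

Take the compensation level at the base of the deeper column (depth z_c below the surface of column 1) and equate Σ ρ_i t_i down to z_c; mantle fills any gap and the z_c terms cancel.
Column 1: 1.248×1.95 + 13.33×2.8 + 16.46×2.87 + (z_c − 31.038)×3.37
Column 2: 1.447×0 + 12.56×ρ + 11.33×2.89 + (z_c − 1.447 − 23.89)×3.37
The z_c×3.37 term appears on both sides and cancels. Collect the known terms of each column as K = Σ(ρt)_known − 3.37 × (depth of known layers): K_1 = 86.9978 − 3.37×31.038 = −17.60026; K_2 = 32.7437 − 3.37×(1.447 + 23.89) = −52.64199.
Balance: K_1 = K_2 + 12.56×ρ, so ρ = (K_1 − K_2)/12.56 = 35.0417/12.56 = 2.79 g/cm³.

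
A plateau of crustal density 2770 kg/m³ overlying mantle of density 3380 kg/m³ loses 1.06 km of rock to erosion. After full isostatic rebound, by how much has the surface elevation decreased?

Rebound u = e ρ_c/ρ_m = 1.06 km × 2770/3380 = 0.8687 km.
Net surface drop = e − u = 1.06 km − 0.8687 km = e (ρ_m − ρ_c)/ρ_m = 0.191 km.

0.191 km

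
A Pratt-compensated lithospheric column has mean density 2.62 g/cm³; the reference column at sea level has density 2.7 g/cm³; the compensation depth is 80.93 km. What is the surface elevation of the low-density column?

ρ_ref D = ρ (D + h) → h = D (ρ_ref − ρ)/ρ.
h = 80.93 km × (2.7 − 2.62)/2.62 = 2.47 km.

2.47 km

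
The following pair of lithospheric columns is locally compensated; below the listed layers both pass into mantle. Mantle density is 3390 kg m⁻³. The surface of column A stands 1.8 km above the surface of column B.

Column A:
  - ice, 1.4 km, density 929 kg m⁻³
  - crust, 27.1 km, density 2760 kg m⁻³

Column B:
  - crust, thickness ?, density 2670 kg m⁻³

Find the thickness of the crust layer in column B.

20 km

Take the compensation level at the base of the deeper column (depth z_c below the surface of column A) and equate Σ ρ_i t_i down to z_c; mantle fills any gap and the z_c terms cancel.
Column A: 1.4×929 + 27.1×2760 + (z_c − 28.5)×3390
Column B: 1.8×0 + x×2670 + (z_c − 1.8 − 0 − x)×3390
The z_c×3390 term appears on both sides and cancels. Collect the known terms of each column as K = Σ(ρt)_known − 3390 × (depth of known layers): K_A = 76096.6 − 3390×28.5 = −20518.4; K_B = 0 − 3390×(1.8 + 0) = −6102.
Balance: K_A = K_B − x×(3390 − 2670), so x = (K_B − K_A)/(3390 − 2670) = 14416.4/720 = 20 km.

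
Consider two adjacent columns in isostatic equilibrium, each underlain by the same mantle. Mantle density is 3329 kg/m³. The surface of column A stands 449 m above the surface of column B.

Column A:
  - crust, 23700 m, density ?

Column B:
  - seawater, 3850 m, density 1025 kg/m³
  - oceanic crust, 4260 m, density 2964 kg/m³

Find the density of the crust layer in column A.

2830 kg/m³

Take the compensation level at the base of the deeper column (depth z_c below the surface of column A) and equate Σ ρ_i t_i down to z_c; mantle fills any gap and the z_c terms cancel.
Column A: 23700×ρ + (z_c − 23700)×3329
Column B: 449×0 + 3850×1025 + 4260×2964 + (z_c − 449 − 8110)×3329
The z_c×3329 term appears on both sides and cancels. Collect the known terms of each column as K = Σ(ρt)_known − 3329 × (depth of known layers): K_A = 0 − 3329×23700 = −78897300; K_B = 16572890 − 3329×(449 + 8110) = −11920021.
Balance: K_A + 23700×ρ = K_B, so ρ = (K_B − K_A)/23700 = 66977300/23700 = 2830 kg/m³.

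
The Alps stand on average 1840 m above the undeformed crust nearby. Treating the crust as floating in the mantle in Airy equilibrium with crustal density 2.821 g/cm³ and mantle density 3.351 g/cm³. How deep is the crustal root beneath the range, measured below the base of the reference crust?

Balancing pressure at the compensation depth: the weight of the topography is balanced by the buoyancy of the root, ρ_c h = (ρ_m − ρ_c) r.
r = h · ρ_c / (ρ_m − ρ_c) = 1840 m × 2.821 / (3.351 − 2.821) = 9790 m.

9790 m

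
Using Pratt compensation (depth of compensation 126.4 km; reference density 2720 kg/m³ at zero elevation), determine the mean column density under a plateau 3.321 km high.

2650 kg/m³

Pratt balance: ρ_ref D = ρ (D + h).
ρ = ρ_ref D/(D + h) = 2720 × 126.4 km/(126.4 km + 3.321 km) = 2650 kg/m³.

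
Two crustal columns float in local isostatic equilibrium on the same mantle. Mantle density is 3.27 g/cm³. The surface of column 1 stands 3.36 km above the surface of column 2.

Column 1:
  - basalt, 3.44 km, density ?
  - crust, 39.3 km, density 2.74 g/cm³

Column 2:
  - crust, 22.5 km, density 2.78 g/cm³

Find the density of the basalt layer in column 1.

2.93 g/cm³

Take the compensation level at the base of the deeper column (depth z_c below the surface of column 1) and equate Σ ρ_i t_i down to z_c; mantle fills any gap and the z_c terms cancel.
Column 1: 3.44×ρ + 39.3×2.74 + (z_c − 42.74)×3.27
Column 2: 3.36×0 + 22.5×2.78 + (z_c − 3.36 − 22.5)×3.27
The z_c×3.27 term appears on both sides and cancels. Collect the known terms of each column as K = Σ(ρt)_known − 3.27 × (depth of known layers): K_1 = 107.682 − 3.27×42.74 = −32.0778; K_2 = 62.55 − 3.27×(3.36 + 22.5) = −22.0122.
Balance: K_1 + 3.44×ρ = K_2, so ρ = (K_2 − K_1)/3.44 = 10.0656/3.44 = 2.93 g/cm³.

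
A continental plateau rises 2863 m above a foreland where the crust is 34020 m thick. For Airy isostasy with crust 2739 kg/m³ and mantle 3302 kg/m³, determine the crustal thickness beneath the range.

Root depth r = h ρ_c / (ρ_m − ρ_c) = 2863 m × 2739 / 563 = 13930 m.
Total thickness = T + h + r = 34020 m + 2863 m + 13930 m = 50800 m.

50800 m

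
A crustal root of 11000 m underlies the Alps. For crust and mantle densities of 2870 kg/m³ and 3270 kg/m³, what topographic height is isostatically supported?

By Archimedes' principle applied to the lithosphere: ρ_c h = (ρ_m − ρ_c) r.
h = r (ρ_m − ρ_c) / ρ_c = 11000 m × (3270 − 2870) / 2870 = 1530 m.

1530 m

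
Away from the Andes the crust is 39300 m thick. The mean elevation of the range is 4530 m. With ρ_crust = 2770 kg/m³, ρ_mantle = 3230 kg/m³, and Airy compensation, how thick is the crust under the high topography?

71100 m

Root depth r = h ρ_c / (ρ_m − ρ_c) = 4530 m × 2770 / 460 = 27280 m.
Total thickness = T + h + r = 39300 m + 4530 m + 27280 m = 71100 m.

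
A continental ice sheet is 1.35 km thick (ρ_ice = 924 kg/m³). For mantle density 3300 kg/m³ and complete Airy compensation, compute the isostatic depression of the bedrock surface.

By Archimedes' principle applied to the lithosphere: the ice load ρ_ice t is balanced by mantle displaced below, ρ_m s.
s = t ρ_ice / ρ_m = 1.35 km × 924/3300 = 0.378 km.

0.378 km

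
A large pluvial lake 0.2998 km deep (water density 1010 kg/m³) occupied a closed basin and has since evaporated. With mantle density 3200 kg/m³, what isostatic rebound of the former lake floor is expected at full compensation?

u = d ρ_w/ρ_m = 0.2998 km × 1010/3200 = 0.0946 km.

0.0946 km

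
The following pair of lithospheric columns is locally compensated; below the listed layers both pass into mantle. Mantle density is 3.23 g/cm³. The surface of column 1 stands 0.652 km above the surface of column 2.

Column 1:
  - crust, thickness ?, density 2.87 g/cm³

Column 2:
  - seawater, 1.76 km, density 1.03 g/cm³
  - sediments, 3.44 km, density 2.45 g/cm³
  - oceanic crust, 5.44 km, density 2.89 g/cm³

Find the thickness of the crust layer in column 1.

29.2 km

Take the compensation level at the base of the deeper column (depth z_c below the surface of column 1) and equate Σ ρ_i t_i down to z_c; mantle fills any gap and the z_c terms cancel.
Column 1: x×2.87 + (z_c − 0 − x)×3.23
Column 2: 0.652×0 + 1.76×1.03 + 3.44×2.45 + 5.44×2.89 + (z_c − 0.652 − 10.64)×3.23
The z_c×3.23 term appears on both sides and cancels. Collect the known terms of each column as K = Σ(ρt)_known − 3.23 × (depth of known layers): K_1 = 0 − 3.23×0 = 0; K_2 = 25.9624 − 3.23×(0.652 + 10.64) = −10.51076.
Balance: K_1 − x×(3.23 − 2.87) = K_2, so x = (K_1 − K_2)/(3.23 − 2.87) = 10.5108/0.36 = 29.2 km.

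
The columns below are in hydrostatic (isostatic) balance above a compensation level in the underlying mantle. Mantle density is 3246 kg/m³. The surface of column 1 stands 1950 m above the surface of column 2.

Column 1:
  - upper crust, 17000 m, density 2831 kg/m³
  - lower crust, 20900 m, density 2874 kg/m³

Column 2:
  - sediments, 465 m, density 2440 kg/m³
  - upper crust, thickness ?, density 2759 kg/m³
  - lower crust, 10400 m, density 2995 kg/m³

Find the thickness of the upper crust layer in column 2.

11300 m

Take the compensation level at the base of the deeper column (depth z_c below the surface of column 1) and equate Σ ρ_i t_i down to z_c; mantle fills any gap and the z_c terms cancel.
Column 1: 17000×2831 + 20900×2874 + (z_c − 37900)×3246
Column 2: 1950×0 + 465×2440 + x×2759 + 10400×2995 + (z_c − 1950 − 10865 − x)×3246
The z_c×3246 term appears on both sides and cancels. Collect the known terms of each column as K = Σ(ρt)_known − 3246 × (depth of known layers): K_1 = 108193600 − 3246×37900 = −14829800; K_2 = 32282600 − 3246×(1950 + 10865) = −9314890.
Balance: K_1 = K_2 − x×(3246 − 2759), so x = (K_2 − K_1)/(3246 − 2759) = 5514910/487 = 11300 m.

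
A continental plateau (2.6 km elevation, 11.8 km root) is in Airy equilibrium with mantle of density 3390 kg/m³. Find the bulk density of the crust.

ρ_c h = (ρ_m − ρ_c) r → ρ_c (h + r) = ρ_m r → ρ_c = ρ_m r / (h + r).
ρ_c = 3390 × 11.8 km / (2.6 km + 11.8 km) = 2780 kg/m³.

2780 kg/m³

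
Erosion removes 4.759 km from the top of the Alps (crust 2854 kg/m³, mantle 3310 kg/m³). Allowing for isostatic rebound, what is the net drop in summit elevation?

Rebound u = e ρ_c/ρ_m = 4.759 km × 2854/3310 = 4.103 km.
Net surface drop = e − u = 4.759 km − 4.103 km = e (ρ_m − ρ_c)/ρ_m = 0.656 km.

0.656 km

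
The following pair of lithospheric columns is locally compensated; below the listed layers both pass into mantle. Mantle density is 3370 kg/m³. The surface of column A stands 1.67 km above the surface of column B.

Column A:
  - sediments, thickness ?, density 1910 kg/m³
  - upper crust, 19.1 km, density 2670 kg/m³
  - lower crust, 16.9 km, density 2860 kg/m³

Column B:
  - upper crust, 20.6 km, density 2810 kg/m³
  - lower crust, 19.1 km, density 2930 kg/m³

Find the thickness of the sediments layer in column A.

Take the compensation level at the base of the deeper column (depth z_c below the surface of column A) and equate Σ ρ_i t_i down to z_c; mantle fills any gap and the z_c terms cancel.
Column A: x×1910 + 19.1×2670 + 16.9×2860 + (z_c − 36 − x)×3370
Column B: 1.67×0 + 20.6×2810 + 19.1×2930 + (z_c − 1.67 − 39.7)×3370
The z_c×3370 term appears on both sides and cancels. Collect the known terms of each column as K = Σ(ρt)_known − 3370 × (depth of known layers): K_A = 99331 − 3370×36 = −21989; K_B = 113849 − 3370×(1.67 + 39.7) = −25567.9.
Balance: K_A − x×(3370 − 1910) = K_B, so x = (K_A − K_B)/(3370 − 1910) = 3578.9/1460 = 2.45 km.

2.45 km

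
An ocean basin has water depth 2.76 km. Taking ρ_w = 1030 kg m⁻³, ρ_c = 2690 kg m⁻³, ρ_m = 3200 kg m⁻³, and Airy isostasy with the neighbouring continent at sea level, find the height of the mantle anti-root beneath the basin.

8.98 km

Isostatic balance requires: replacing crust with seawater at the top is compensated by replacing crust with mantle at the base: d (ρ_c − ρ_w) = a (ρ_m − ρ_c).
a = d (ρ_c − ρ_w)/(ρ_m − ρ_c) = 2.76 km × 1660/510 = 8.98 km.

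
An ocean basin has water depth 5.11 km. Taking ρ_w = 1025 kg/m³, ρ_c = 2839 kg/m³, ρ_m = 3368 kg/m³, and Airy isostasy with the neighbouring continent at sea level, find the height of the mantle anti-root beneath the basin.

17.5 km

Equating mass per unit area of the two columns: replacing crust with seawater at the top is compensated by replacing crust with mantle at the base: d (ρ_c − ρ_w) = a (ρ_m − ρ_c).
a = d (ρ_c − ρ_w)/(ρ_m − ρ_c) = 5.11 km × 1814/529 = 17.5 km.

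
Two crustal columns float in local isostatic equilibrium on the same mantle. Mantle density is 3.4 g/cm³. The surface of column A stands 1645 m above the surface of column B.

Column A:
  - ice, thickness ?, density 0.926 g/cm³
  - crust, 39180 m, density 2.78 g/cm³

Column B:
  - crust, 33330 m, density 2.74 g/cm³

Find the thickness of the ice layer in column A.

Take the compensation level at the base of the deeper column (depth z_c below the surface of column A) and equate Σ ρ_i t_i down to z_c; mantle fills any gap and the z_c terms cancel.
Column A: x×0.926 + 39180×2.78 + (z_c − 39180 − x)×3.4
Column B: 1645×0 + 33330×2.74 + (z_c − 1645 − 33330)×3.4
The z_c×3.4 term appears on both sides and cancels. Collect the known terms of each column as K = Σ(ρt)_known − 3.4 × (depth of known layers): K_A = 108920.4 − 3.4×39180 = −24291.6; K_B = 91324.2 − 3.4×(1645 + 33330) = −27590.8.
Balance: K_A − x×(3.4 − 0.926) = K_B, so x = (K_A − K_B)/(3.4 − 0.926) = 3299.2/2.474 = 1330 m.

1330 m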